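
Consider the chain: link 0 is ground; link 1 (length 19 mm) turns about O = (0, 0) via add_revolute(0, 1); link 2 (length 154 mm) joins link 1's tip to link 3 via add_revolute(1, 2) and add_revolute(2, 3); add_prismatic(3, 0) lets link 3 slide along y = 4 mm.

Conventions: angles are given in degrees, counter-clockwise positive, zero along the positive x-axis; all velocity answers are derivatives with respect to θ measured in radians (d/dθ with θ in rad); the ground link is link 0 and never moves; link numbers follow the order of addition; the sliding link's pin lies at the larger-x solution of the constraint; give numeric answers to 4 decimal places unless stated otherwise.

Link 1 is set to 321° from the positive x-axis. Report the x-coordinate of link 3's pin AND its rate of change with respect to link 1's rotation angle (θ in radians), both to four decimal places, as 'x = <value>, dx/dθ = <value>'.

geometry: r = 19 mm, L = 154 mm, e = 4 mm
crank pin P = (r cos θ, r sin θ) = (14.765773, -11.957087)
h = r sin θ − e = -11.957087 − 4 = -15.957087
x = r cos θ + √(L² − h²) = 14.765773 + 153.171053 = 167.936826
dx/dθ = −r sin θ − h·r cos θ/√(L² − h²) (θ in radians; h = -15.957087) = 13.495359

x = 167.9368, dx/dθ = 13.4954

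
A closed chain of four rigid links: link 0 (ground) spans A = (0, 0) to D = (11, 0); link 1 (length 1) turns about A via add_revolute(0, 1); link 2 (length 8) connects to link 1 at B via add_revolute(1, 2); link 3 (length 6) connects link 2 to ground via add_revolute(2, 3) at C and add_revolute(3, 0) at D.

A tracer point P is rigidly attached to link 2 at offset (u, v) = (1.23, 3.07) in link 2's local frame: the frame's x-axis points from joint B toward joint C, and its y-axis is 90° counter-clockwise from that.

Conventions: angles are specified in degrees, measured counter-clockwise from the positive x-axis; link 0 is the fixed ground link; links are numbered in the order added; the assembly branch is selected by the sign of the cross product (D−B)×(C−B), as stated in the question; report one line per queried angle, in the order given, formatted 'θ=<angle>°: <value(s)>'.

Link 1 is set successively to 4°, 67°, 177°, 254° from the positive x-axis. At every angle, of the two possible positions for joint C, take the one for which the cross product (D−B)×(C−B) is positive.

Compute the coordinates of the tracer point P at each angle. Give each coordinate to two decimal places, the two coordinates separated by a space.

A=(0,0), D=(11.00,0)
θ=4°: B = A + 1.00·(cos4°, sin4°) = (0.9976, 0.0698)
θ=4°: |BD| = 10.0027
θ=4°: circle(B,8.00) ∩ circle(D,6.00): a=6.4010, h=4.7987
θ=4°:   candidates: C₊=(7.4318,4.8237) cross=48.000; C₋=(7.3649,-4.7735) cross=-48.000
θ=4°:   branch + wants cross > 0 → take C=(7.4318,4.8237) (cross=48.000)
θ=4°: ex = (C−B)/|BC| = (0.8043,0.5942); ey = (-0.5942,0.8043)
θ=4°: P = B + 1.23·ex + 3.07·ey = (0.1625,3.2698)
θ=67°: B = A + 1.00·(cos67°, sin67°) = (0.3907, 0.9205)
θ=67°: |BD| = 10.6491
θ=67°: circle(B,8.00) ∩ circle(D,6.00): a=6.6392, h=4.4633
θ=67°:   candidates: C₊=(7.3909,4.7932) cross=47.530; C₋=(6.6193,-4.0999) cross=-47.530
θ=67°:   branch + wants cross > 0 → take C=(7.3909,4.7932) (cross=47.530)
θ=67°: ex = (C−B)/|BC| = (0.8750,0.4841); ey = (-0.4841,0.8750)
θ=67°: P = B + 1.23·ex + 3.07·ey = (-0.0191,4.2022)
θ=177°: B = A + 1.00·(cos177°, sin177°) = (-0.9986, 0.0523)
θ=177°: |BD| = 11.9987
θ=177°: circle(B,8.00) ∩ circle(D,6.00): a=7.1662, h=3.5561
θ=177°:   candidates: C₊=(6.1830,3.5772) cross=42.669; C₋=(6.1520,-3.5350) cross=-42.669
θ=177°:   branch + wants cross > 0 → take C=(6.1830,3.5772) (cross=42.669)
θ=177°: ex = (C−B)/|BC| = (0.8977,0.4406); ey = (-0.4406,0.8977)
θ=177°: P = B + 1.23·ex + 3.07·ey = (-1.2471,3.3502)
θ=254°: B = A + 1.00·(cos254°, sin254°) = (-0.2756, -0.9613)
θ=254°: |BD| = 11.3165
θ=254°: circle(B,8.00) ∩ circle(D,6.00): a=6.8954, h=4.0563
θ=254°:   candidates: C₊=(6.2503,3.6661) cross=45.903; C₋=(6.9394,-4.4172) cross=-45.903
θ=254°:   branch + wants cross > 0 → take C=(6.2503,3.6661) (cross=45.903)
θ=254°: ex = (C−B)/|BC| = (0.8157,0.5784); ey = (-0.5784,0.8157)
θ=254°: P = B + 1.23·ex + 3.07·ey = (-1.0480,2.2545)

θ=4°: 0.16 3.27
θ=67°: -0.02 4.20
θ=177°: -1.25 3.35
θ=254°: -1.05 2.25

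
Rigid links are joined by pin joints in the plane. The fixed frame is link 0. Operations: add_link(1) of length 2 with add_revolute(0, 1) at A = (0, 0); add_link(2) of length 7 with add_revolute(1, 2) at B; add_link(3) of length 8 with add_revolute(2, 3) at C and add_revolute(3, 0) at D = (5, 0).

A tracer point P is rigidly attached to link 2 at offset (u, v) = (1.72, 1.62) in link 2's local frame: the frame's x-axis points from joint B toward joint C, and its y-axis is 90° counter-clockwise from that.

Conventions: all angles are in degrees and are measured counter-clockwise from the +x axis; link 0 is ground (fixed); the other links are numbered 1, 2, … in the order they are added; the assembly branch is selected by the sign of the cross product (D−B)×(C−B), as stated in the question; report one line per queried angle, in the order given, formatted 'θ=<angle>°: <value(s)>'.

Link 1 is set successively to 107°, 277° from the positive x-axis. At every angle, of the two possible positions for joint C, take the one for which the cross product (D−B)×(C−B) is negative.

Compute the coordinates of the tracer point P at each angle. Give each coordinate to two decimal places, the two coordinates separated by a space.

A=(0,0), D=(5.00,0)
θ=107°: B = A + 2.00·(cos107°, sin107°) = (-0.5847, 1.9126)
θ=107°: |BD| = 5.9032
θ=107°: circle(B,7.00) ∩ circle(D,8.00): a=1.6811, h=6.7951
θ=107°:   candidates: C₊=(3.2073,7.7965) cross=40.113; C₋=(-1.1959,-5.0607) cross=-40.113
θ=107°:   branch - wants cross < 0 → take C=(-1.1959,-5.0607) (cross=-40.113)
θ=107°: ex = (C−B)/|BC| = (-0.0873,-0.9962); ey = (0.9962,-0.0873)
θ=107°: P = B + 1.72·ex + 1.62·ey = (0.8789,0.0577)
θ=277°: B = A + 2.00·(cos277°, sin277°) = (0.2437, -1.9851)
θ=277°: |BD| = 5.1539
θ=277°: circle(B,7.00) ∩ circle(D,8.00): a=1.1217, h=6.9095
θ=277°:   candidates: C₊=(-1.3824,4.8234) cross=35.611; C₋=(3.9402,-7.9295) cross=-35.611
θ=277°:   branch - wants cross < 0 → take C=(3.9402,-7.9295) (cross=-35.611)
θ=277°: ex = (C−B)/|BC| = (0.5281,-0.8492); ey = (0.8492,0.5281)
θ=277°: P = B + 1.72·ex + 1.62·ey = (2.5277,-2.5902)

θ=107°: 0.88 0.06
θ=277°: 2.53 -2.59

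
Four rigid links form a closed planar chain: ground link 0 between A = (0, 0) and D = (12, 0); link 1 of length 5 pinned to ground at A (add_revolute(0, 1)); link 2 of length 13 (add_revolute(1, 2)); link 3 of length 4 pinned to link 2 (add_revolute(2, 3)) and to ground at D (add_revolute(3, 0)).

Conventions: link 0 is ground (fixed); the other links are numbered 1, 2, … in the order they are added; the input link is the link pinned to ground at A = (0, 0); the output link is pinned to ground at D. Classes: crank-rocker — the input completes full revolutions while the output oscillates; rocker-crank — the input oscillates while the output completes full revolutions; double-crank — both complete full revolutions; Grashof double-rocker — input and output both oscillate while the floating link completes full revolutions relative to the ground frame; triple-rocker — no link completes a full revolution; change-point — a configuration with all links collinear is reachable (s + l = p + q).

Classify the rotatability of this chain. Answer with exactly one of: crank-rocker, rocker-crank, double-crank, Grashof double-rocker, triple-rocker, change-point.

lengths: ground=12, input=5, coupler=13, output=4
sorted: s=4 (shortest), l=13 (longest), p+q=17
s + l = 17 vs p + q = 17
s + l = p + q → change-point (collinear configuration reachable)

change-point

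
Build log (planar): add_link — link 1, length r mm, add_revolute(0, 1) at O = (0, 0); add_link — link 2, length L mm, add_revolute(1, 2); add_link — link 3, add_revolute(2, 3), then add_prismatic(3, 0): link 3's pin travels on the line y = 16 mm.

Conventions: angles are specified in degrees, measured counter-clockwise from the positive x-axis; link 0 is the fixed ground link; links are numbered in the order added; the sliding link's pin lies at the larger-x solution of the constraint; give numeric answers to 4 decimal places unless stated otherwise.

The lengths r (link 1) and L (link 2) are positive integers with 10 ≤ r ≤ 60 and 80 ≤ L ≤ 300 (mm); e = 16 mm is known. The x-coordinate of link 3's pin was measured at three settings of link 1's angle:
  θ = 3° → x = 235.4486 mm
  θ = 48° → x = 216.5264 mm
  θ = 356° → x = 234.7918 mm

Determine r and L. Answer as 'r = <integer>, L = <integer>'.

constraint per measurement: (x − r cos θ)² + (r sin θ − e)² = L²
subtracting the θ₁ and θ₂ equations cancels the r² and L² terms:
r = (x₁² − x₂²) / (2[(x₁cos θ₁ + e sin θ₁) − (x₂cos θ₂ + e sin θ₂)]) = 54.0000 → r = 54
L² = (x₁ − r cos θ₁)² + (r sin θ₁ − e)² = 33124.0067 → L = 182.0000 → L = 182
check at θ₃=356°: x = 234.7918 (printed 234.7918) ✓

r = 54, L = 182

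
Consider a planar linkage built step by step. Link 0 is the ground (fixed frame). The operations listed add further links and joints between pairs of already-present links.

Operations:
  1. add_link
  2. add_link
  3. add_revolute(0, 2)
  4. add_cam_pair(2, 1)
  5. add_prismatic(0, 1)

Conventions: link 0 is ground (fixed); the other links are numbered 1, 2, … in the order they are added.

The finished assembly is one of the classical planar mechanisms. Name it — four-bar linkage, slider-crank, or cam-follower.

links: 3 (incl. ground); joints: 1 revolute, 1 prismatic, 1 higher (cam) pair, forming one closed loop
3 links, revolute + prismatic + higher pair in one loop → cam-follower

cam-follower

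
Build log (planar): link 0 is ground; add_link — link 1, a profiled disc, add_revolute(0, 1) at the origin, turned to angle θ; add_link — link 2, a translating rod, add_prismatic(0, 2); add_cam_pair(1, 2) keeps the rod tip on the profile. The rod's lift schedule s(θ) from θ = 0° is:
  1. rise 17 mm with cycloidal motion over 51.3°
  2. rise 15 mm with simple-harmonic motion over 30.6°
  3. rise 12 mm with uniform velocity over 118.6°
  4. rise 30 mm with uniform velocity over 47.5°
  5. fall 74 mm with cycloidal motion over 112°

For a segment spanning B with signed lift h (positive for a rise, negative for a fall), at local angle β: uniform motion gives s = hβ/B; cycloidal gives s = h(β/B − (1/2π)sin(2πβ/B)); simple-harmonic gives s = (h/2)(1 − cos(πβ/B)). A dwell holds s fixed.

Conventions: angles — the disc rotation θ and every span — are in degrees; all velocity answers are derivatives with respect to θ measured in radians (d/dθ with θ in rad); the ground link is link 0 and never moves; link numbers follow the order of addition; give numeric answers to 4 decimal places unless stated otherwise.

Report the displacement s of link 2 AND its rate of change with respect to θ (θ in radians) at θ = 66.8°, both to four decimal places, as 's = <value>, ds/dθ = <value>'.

seg 1 [0°–51.3°] cycloidal, h=17: full span → s += 17 → s = 17.0000
seg 2 [51.3°–81.9°] simple-harmonic, h=15: θ=66.8° here. β=15.5, B=30.6. 15/2·(1 − cos(π·0.5065)) = 7.6540 → s = 24.6540
velocity in seg [51.3°–81.9°] (simple-harmonic), θ in radians: β = 15.5° = 0.2705 rad, B = 30.6° = 0.5341 rad; ds/dθ = (πh/(2B)) sin(πβ/B) = (π·15/(2·0.5341)) sin(π·0.5065) = 44.108347 mm/rad

s = 24.6540, ds/dθ = 44.1083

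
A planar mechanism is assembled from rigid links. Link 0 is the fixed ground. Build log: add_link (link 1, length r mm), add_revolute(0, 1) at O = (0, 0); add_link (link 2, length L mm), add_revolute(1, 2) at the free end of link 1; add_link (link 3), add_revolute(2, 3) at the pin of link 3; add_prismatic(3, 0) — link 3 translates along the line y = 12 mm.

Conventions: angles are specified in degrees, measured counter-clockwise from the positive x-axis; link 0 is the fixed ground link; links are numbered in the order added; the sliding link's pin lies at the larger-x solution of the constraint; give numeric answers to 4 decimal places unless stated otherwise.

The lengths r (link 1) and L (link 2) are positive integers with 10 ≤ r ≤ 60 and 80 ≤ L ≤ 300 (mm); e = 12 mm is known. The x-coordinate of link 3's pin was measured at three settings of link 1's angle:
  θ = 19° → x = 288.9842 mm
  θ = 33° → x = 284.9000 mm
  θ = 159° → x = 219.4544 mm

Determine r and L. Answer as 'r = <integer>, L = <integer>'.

constraint per measurement: (x − r cos θ)² + (r sin θ − e)² = L²
subtracting the θ₁ and θ₂ equations cancels the r² and L² terms:
r = (x₁² − x₂²) / (2[(x₁cos θ₁ + e sin θ₁) − (x₂cos θ₂ + e sin θ₂)]) = 36.9999 → r = 37
L² = (x₁ − r cos θ₁)² + (r sin θ₁ − e)² = 64516.0086 → L = 254.0000 → L = 254
check at θ₃=159°: x = 219.4544 (printed 219.4544) ✓

r = 37, L = 254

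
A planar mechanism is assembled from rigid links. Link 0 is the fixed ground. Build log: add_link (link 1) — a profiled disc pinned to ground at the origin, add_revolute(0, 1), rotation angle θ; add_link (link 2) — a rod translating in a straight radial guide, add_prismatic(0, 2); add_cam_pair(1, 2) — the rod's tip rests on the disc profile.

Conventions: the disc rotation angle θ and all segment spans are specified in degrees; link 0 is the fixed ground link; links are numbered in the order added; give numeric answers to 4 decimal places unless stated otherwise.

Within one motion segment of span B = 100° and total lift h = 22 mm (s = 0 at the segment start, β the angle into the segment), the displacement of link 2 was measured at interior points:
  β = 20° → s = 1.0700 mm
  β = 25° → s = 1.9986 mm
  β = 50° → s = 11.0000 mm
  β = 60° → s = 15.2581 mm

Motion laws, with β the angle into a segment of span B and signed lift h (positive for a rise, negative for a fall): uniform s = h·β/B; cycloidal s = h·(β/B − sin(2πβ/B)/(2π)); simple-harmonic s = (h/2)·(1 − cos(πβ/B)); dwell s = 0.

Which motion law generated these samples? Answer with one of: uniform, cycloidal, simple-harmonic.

candidates at β/B = r: uniform s = h·r (linear in β); cycloidal s = h·(r − sin(2πr)/(2π)); simple-harmonic s = (h/2)(1 − cos(πr))
β=20°: printed 1.0700 | uniform 4.4000, cycloidal 1.0700, simple-harmonic 2.1008
β=25°: printed 1.9986 | uniform 5.5000, cycloidal 1.9986, simple-harmonic 3.2218
β=50°: printed 11.0000 | uniform 11.0000, cycloidal 11.0000, simple-harmonic 11.0000
β=60°: printed 15.2581 | uniform 13.2000, cycloidal 15.2581, simple-harmonic 14.3992
only one law matches every sample → cycloidal

cycloidal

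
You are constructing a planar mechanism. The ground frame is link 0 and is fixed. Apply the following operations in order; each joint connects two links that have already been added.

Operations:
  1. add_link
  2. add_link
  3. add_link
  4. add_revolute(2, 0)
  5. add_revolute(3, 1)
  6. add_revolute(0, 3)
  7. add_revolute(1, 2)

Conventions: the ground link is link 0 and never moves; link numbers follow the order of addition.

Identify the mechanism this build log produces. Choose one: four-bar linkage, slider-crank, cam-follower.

links: 4 (incl. ground); joints: 4 revolute, 0 prismatic, 0 higher (cam) pair, forming one closed loop
4 links in a single 4R loop → four-bar linkage

four-bar linkage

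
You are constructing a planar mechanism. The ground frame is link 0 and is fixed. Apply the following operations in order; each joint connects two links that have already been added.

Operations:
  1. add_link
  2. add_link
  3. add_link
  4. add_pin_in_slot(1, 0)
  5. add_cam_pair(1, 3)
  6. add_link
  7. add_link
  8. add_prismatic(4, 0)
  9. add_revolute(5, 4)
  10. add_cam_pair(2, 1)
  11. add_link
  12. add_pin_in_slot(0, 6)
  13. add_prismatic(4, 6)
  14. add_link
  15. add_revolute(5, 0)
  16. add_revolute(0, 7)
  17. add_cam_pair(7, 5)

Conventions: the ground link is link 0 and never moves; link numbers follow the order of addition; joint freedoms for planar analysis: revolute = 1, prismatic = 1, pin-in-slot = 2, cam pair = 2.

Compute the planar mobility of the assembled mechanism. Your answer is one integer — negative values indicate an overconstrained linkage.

ground; <1,0,0>
#1 <2,0,0>
#2 <3,0,0>
#3 <4,0,0>
PS:1↔0 J2 <4,0,1>
C:1↔3 J2 <4,0,2>
#4 <5,0,2>
#5 <6,0,2>
P:4↔0 J1 <6,1,2>
R:5↔4 J1 <6,2,2>
C:2↔1 J2 <6,2,3>
#6 <7,2,3>
PS:0↔6 J2 <7,2,4>
P:4↔6 J1 <7,3,4>
#7 <8,3,4>
R:5↔0 J1 <8,4,4>
R:0↔7 J1 <8,5,4>
C:7↔5 J2 <8,5,5>
3×7 − 2×5 − 1×5 = 6

M = 6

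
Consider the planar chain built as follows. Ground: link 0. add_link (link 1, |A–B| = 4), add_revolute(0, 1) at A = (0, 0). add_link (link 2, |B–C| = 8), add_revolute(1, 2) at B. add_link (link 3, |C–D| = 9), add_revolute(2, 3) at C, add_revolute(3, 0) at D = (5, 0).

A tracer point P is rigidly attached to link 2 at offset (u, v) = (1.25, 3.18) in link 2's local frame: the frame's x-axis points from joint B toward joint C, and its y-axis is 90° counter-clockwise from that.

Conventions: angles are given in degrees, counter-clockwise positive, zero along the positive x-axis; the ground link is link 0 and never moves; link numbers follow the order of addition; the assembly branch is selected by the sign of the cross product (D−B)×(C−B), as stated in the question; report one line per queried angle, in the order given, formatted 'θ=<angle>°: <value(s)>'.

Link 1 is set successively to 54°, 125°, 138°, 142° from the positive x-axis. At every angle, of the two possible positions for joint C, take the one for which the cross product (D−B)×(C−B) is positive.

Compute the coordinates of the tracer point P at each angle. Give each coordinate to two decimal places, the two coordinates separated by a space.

A=(0,0), D=(5.00,0)
θ=54°: B = A + 4.00·(cos54°, sin54°) = (2.3511, 3.2361)
θ=54°: |BD| = 4.1819
θ=54°: circle(B,8.00) ∩ circle(D,9.00): a=0.0584, h=7.9998
θ=54°:   candidates: C₊=(8.5785,8.2580) cross=33.455; C₋=(-3.8023,-1.8762) cross=-33.455
θ=54°:   branch + wants cross > 0 → take C=(8.5785,8.2580) (cross=33.455)
θ=54°: ex = (C−B)/|BC| = (0.7784,0.6277); ey = (-0.6277,0.7784)
θ=54°: P = B + 1.25·ex + 3.18·ey = (1.3280,6.4961)
θ=125°: B = A + 4.00·(cos125°, sin125°) = (-2.2943, 3.2766)
θ=125°: |BD| = 7.9964
θ=125°: circle(B,8.00) ∩ circle(D,9.00): a=2.9352, h=7.4421
θ=125°:   candidates: C₊=(3.4327,8.8625) cross=59.510; C₋=(-2.6662,-4.7147) cross=-59.510
θ=125°:   branch + wants cross > 0 → take C=(3.4327,8.8625) (cross=59.510)
θ=125°: ex = (C−B)/|BC| = (0.7159,0.6982); ey = (-0.6982,0.7159)
θ=125°: P = B + 1.25·ex + 3.18·ey = (-3.6198,6.4259)
θ=138°: B = A + 4.00·(cos138°, sin138°) = (-2.9726, 2.6765)
θ=138°: |BD| = 8.4099
θ=138°: circle(B,8.00) ∩ circle(D,9.00): a=3.1942, h=7.3346
θ=138°:   candidates: C₊=(2.3899,8.6132) cross=61.683; C₋=(-2.2788,-5.2933) cross=-61.683
θ=138°:   branch + wants cross > 0 → take C=(2.3899,8.6132) (cross=61.683)
θ=138°: ex = (C−B)/|BC| = (0.6703,0.7421); ey = (-0.7421,0.6703)
θ=138°: P = B + 1.25·ex + 3.18·ey = (-4.4945,5.7357)
θ=142°: B = A + 4.00·(cos142°, sin142°) = (-3.1520, 2.4626)
θ=142°: |BD| = 8.5159
θ=142°: circle(B,8.00) ∩ circle(D,9.00): a=3.2598, h=7.3057
θ=142°:   candidates: C₊=(2.0812,8.5135) cross=62.215; C₋=(-2.1442,-5.4736) cross=-62.215
θ=142°:   branch + wants cross > 0 → take C=(2.0812,8.5135) (cross=62.215)
θ=142°: ex = (C−B)/|BC| = (0.6542,0.7564); ey = (-0.7564,0.6542)
θ=142°: P = B + 1.25·ex + 3.18·ey = (-4.7396,5.4883)

θ=54°: 1.33 6.50
θ=125°: -3.62 6.43
θ=138°: -4.49 5.74
θ=142°: -4.74 5.49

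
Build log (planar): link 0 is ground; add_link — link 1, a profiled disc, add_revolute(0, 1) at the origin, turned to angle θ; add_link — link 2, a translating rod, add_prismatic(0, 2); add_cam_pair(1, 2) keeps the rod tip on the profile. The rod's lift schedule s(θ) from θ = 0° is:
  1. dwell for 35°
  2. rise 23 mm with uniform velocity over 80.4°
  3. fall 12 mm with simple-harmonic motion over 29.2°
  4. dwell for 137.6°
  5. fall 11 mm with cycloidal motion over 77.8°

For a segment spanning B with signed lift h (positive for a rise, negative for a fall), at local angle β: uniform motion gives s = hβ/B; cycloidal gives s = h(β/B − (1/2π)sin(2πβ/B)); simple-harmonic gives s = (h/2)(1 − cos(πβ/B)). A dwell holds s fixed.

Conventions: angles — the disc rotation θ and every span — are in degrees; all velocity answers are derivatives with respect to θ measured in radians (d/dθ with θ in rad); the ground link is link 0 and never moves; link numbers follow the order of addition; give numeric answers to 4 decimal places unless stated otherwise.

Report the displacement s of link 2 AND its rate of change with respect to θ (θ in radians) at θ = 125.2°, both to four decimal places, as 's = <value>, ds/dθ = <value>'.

seg 1 [0°–35°] dwell: s stays 0.0000
seg 2 [35°–115.4°] uniform, h=23: full span → s += 23 → s = 23.0000
seg 3 [115.4°–144.6°] simple-harmonic, h=-12: θ=125.2° here. β=9.8, B=29.2. -12/2·(1 − cos(π·0.3356)) = -3.0373 → s = 19.9627
velocity in seg [115.4°–144.6°] (simple-harmonic), θ in radians: β = 9.8° = 0.1710 rad, B = 29.2° = 0.5096 rad; ds/dθ = (πh/(2B)) sin(πβ/B) = (π·(-12)/(2·0.5096)) sin(π·0.3356) = -32.162895 mm/rad

s = 19.9627, ds/dθ = -32.1629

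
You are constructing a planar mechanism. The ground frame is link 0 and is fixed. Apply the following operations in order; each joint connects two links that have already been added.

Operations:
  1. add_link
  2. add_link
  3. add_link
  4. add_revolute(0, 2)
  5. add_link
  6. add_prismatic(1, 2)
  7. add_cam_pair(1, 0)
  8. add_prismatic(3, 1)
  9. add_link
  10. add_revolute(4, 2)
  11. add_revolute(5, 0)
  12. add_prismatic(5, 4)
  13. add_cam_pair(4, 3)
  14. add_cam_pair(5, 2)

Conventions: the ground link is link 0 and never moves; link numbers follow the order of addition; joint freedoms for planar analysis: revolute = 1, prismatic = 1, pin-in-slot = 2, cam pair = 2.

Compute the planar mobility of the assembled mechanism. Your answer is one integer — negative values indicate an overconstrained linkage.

(L,J1,J2)=(1,0,0); link0 fixed
link1: (2,0,0)
link2: (3,0,0)
link3: (4,0,0)
R 0-2 [J1]: (4,1,0)
link4: (5,1,0)
P 1-2 [J1]: (5,2,0)
C 1-0 [J2]: (5,2,1)
P 3-1 [J1]: (5,3,1)
link5: (6,3,1)
R 4-2 [J1]: (6,4,1)
R 5-0 [J1]: (6,5,1)
P 5-4 [J1]: (6,6,1)
C 4-3 [J2]: (6,6,2)
C 5-2 [J2]: (6,6,3)
Grübler: 3·5 − 2·6 − 3 = 0

M = 0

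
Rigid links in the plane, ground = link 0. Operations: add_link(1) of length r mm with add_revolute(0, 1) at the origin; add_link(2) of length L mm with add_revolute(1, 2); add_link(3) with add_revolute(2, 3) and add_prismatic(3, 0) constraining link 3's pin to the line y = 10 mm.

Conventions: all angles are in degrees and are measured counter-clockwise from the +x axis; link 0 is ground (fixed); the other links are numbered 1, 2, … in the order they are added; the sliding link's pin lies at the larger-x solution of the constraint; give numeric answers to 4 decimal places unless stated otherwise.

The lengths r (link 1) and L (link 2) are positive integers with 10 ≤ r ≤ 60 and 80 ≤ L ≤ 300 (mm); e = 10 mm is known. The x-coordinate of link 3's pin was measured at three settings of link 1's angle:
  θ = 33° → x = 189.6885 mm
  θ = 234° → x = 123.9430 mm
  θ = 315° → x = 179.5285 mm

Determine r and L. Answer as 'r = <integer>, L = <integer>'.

constraint per measurement: (x − r cos θ)² + (r sin θ − e)² = L²
subtracting the θ₁ and θ₂ equations cancels the r² and L² terms:
r = (x₁² − x₂²) / (2[(x₁cos θ₁ + e sin θ₁) − (x₂cos θ₂ + e sin θ₂)]) = 42.0000 → r = 42
L² = (x₁ − r cos θ₁)² + (r sin θ₁ − e)² = 24024.9926 → L = 155.0000 → L = 155
check at θ₃=315°: x = 179.5285 (printed 179.5285) ✓

r = 42, L = 155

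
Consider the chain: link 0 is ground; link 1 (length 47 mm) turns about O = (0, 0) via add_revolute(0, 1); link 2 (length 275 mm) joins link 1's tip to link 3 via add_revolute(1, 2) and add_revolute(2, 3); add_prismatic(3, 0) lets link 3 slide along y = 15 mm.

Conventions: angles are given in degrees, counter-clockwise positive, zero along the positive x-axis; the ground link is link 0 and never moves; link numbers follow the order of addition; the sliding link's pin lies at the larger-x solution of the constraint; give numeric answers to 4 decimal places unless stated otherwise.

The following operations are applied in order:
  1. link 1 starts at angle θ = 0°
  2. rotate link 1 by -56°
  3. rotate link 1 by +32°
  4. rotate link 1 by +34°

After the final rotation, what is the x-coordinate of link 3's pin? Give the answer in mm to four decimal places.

geometry: r = 47 mm, L = 275 mm, e = 15 mm; θ starts at 0°
rotate link 1 by -56°: θ ← 0° -56° = -56°
rotate link 1 by +32°: θ ← -56° +32° = -24°
rotate link 1 by +34°: θ ← -24° +34° = 10°
crank pin P = (r cos θ, r sin θ) = (46.285964, 8.161464)
h = r sin θ − e = 8.161464 − 15 = -6.838536
x = r cos θ + √(L² − h²) = 46.285964 + 274.914959 = 321.200923

321.2009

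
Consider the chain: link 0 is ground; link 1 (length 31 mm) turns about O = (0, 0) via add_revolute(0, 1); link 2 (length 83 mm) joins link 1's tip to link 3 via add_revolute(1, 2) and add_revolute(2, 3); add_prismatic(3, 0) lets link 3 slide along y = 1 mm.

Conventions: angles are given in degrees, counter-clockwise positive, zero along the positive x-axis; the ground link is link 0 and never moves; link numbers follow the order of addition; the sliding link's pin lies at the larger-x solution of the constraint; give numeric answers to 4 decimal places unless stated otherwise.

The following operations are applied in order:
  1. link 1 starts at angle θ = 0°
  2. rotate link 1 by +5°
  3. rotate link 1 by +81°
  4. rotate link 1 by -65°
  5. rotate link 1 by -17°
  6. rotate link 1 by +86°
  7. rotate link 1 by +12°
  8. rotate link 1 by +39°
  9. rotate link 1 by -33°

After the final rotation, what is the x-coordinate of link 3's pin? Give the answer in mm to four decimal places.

geometry: r = 31 mm, L = 83 mm, e = 1 mm; θ starts at 0°
rotate link 1 by +5°: θ ← 0° +5° = 5°
rotate link 1 by +81°: θ ← 5° +81° = 86°
rotate link 1 by -65°: θ ← 86° -65° = 21°
rotate link 1 by -17°: θ ← 21° -17° = 4°
rotate link 1 by +86°: θ ← 4° +86° = 90°
rotate link 1 by +12°: θ ← 90° +12° = 102°
rotate link 1 by +39°: θ ← 102° +39° = 141°
rotate link 1 by -33°: θ ← 141° -33° = 108°
crank pin P = (r cos θ, r sin θ) = (-9.579527, 29.482752)
h = r sin θ − e = 29.482752 − 1 = 28.482752
x = r cos θ + √(L² − h²) = -9.579527 + 77.959816 = 68.380289

68.3803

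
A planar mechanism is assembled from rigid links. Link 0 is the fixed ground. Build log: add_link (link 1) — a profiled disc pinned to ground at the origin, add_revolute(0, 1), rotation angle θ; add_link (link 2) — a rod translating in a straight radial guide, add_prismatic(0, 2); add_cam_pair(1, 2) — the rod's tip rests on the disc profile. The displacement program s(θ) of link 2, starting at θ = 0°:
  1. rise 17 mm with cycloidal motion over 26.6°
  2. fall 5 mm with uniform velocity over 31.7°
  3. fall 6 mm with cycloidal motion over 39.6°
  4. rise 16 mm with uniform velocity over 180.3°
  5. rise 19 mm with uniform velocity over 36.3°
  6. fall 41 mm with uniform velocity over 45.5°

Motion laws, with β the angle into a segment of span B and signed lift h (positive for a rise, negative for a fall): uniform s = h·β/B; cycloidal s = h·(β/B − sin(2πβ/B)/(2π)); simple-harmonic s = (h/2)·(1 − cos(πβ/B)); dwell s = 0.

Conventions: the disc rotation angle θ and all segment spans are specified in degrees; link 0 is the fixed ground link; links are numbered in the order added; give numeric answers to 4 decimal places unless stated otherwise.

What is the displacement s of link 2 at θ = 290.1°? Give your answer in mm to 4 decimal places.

seg 1 [0°–26.6°] cycloidal, h=17: full span → s += 17 → s = 17.0000
seg 2 [26.6°–58.3°] uniform, h=-5: full span → s += -5 → s = 12.0000
seg 3 [58.3°–97.9°] cycloidal, h=-6: full span → s += -6 → s = 6.0000
seg 4 [97.9°–278.2°] uniform, h=16: full span → s += 16 → s = 22.0000
seg 5 [278.2°–314.5°] uniform, h=19: θ=290.1° here. β=11.9, B=36.3. 19·11.9/36.3 = 6.2287 → s = 28.2287

28.2287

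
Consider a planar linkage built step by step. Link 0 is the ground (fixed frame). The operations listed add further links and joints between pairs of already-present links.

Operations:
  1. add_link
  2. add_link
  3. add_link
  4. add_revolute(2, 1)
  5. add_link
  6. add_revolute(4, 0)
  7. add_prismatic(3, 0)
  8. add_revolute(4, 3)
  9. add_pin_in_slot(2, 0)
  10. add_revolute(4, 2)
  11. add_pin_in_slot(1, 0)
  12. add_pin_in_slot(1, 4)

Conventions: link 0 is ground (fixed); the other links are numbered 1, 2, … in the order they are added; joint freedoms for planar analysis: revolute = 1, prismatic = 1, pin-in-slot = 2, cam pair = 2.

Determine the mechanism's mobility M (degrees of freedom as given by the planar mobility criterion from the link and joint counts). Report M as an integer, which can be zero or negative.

(L,J1,J2)=(1,0,0); link0 fixed
link1: (2,0,0)
link2: (3,0,0)
link3: (4,0,0)
R 2-1 [J1]: (4,1,0)
link4: (5,1,0)
R 4-0 [J1]: (5,2,0)
P 3-0 [J1]: (5,3,0)
R 4-3 [J1]: (5,4,0)
PS 2-0 [J2]: (5,4,1)
R 4-2 [J1]: (5,5,1)
PS 1-0 [J2]: (5,5,2)
PS 1-4 [J2]: (5,5,3)
Grübler: 3·4 − 2·5 − 3 = -1

M = -1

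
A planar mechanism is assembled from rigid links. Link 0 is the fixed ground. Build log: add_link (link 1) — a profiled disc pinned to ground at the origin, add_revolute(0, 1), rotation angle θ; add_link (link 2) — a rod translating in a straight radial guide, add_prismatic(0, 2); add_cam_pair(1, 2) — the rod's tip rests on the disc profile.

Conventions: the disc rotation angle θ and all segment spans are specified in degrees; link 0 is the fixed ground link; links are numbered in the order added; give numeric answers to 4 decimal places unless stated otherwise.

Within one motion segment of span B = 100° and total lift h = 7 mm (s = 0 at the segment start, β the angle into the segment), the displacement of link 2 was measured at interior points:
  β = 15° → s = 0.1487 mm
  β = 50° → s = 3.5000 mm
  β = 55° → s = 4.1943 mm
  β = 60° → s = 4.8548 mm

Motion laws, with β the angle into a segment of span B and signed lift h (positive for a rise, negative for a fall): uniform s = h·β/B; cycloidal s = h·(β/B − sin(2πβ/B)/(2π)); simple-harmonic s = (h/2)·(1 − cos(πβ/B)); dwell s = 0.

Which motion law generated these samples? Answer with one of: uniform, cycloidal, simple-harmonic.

candidates at β/B = r: uniform s = h·r (linear in β); cycloidal s = h·(r − sin(2πr)/(2π)); simple-harmonic s = (h/2)(1 − cos(πr))
β=15°: printed 0.1487 | uniform 1.0500, cycloidal 0.1487, simple-harmonic 0.3815
β=50°: printed 3.5000 | uniform 3.5000, cycloidal 3.5000, simple-harmonic 3.5000
β=55°: printed 4.1943 | uniform 3.8500, cycloidal 4.1943, simple-harmonic 4.0475
β=60°: printed 4.8548 | uniform 4.2000, cycloidal 4.8548, simple-harmonic 4.5816
only one law matches every sample → cycloidal

cycloidal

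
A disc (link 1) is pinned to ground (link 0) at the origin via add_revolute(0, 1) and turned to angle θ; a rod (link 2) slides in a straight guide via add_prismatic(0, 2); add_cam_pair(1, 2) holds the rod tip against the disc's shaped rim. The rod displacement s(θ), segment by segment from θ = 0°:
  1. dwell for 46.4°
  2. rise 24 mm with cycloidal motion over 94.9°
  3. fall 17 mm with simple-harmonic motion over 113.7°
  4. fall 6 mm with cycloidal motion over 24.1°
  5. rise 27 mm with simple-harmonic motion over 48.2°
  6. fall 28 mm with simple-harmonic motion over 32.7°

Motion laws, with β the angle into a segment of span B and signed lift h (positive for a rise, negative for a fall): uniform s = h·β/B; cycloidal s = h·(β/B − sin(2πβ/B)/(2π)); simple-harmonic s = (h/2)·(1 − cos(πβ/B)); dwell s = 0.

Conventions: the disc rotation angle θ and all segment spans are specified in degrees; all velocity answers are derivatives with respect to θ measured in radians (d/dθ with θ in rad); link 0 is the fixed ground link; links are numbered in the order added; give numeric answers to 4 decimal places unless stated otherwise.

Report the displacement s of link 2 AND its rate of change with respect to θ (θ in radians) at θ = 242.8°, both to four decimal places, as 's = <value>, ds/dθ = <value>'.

segment 1 (0° to 46.4°, dwell): s unchanged at 0.0000
segment 2 (46.4° to 141.3°, cycloidal, h = 24) is passed completely: s = 0.0000 + (24) = 24.0000
θ = 242.8° falls in segment 3 (141.3° to 255°, simple-harmonic, h = -17): β = 242.8 − 141.3 = 101.5°, B = 113.7°; Δs = -17/2·(1 − cos(π·0.8927)) = -16.5216; s = 24.0000 − 16.5216 = 7.4784
velocity in seg [141.3°–255°] (simple-harmonic), θ in radians: β = 101.5° = 1.7715 rad, B = 113.7° = 1.9844 rad; ds/dθ = (πh/(2B)) sin(πβ/B) = (π·(-17)/(2·1.9844)) sin(π·0.8927) = -4.450655 mm/rad

s = 7.4784, ds/dθ = -4.4507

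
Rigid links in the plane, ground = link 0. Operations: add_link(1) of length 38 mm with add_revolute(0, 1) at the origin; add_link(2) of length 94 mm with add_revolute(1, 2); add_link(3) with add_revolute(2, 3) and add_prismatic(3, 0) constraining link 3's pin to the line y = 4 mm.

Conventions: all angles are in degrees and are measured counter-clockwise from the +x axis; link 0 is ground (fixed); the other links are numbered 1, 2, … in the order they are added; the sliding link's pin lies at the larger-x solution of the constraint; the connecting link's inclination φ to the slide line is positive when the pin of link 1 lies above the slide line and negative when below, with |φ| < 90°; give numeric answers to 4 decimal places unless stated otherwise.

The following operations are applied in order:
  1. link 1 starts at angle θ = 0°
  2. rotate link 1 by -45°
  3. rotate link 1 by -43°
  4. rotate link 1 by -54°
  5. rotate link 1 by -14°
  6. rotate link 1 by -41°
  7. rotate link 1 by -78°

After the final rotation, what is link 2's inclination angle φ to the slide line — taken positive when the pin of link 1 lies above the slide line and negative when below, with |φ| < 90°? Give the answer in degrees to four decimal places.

geometry: r = 38 mm, L = 94 mm, e = 4 mm; θ starts at 0°
rotate link 1 by -45°: θ ← 0° -45° = -45°
rotate link 1 by -43°: θ ← -45° -43° = -88°
rotate link 1 by -54°: θ ← -88° -54° = -142°
rotate link 1 by -14°: θ ← -142° -14° = -156°
rotate link 1 by -41°: θ ← -156° -41° = -197°
rotate link 1 by -78°: θ ← -197° -78° = -275°
h = r sin θ − e = 37.855399 − 4 = 33.855399
sin φ = h / L = 33.855399 / 94 = 0.36016381
φ = arcsin(0.36016381) = 21.110257°

21.1103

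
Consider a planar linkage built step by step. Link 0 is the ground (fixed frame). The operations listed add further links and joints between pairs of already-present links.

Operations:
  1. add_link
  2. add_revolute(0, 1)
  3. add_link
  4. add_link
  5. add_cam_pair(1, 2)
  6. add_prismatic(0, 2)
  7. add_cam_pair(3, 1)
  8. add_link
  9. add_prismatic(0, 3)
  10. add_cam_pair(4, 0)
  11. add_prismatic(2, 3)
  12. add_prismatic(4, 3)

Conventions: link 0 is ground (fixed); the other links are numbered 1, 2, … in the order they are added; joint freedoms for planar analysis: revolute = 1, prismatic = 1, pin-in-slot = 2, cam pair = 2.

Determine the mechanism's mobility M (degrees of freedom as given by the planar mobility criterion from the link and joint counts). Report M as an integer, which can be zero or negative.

L=1 J1=0 J2=0
add link → L=2 J1=0 J2=0
R@0,1 dof=1 J1 → L=2 J1=1 J2=0
add link → L=3 J1=1 J2=0
add link → L=4 J1=1 J2=0
C@1,2 dof=2 J2 → L=4 J1=1 J2=1
P@0,2 dof=1 J1 → L=4 J1=2 J2=1
C@3,1 dof=2 J2 → L=4 J1=2 J2=2
add link → L=5 J1=2 J2=2
P@0,3 dof=1 J1 → L=5 J1=3 J2=2
C@4,0 dof=2 J2 → L=5 J1=3 J2=3
P@2,3 dof=1 J1 → L=5 J1=4 J2=3
P@4,3 dof=1 J1 → L=5 J1=5 J2=3
M=3(L−1)−2J1−J2=3·4−2·5−3=-1

M = -1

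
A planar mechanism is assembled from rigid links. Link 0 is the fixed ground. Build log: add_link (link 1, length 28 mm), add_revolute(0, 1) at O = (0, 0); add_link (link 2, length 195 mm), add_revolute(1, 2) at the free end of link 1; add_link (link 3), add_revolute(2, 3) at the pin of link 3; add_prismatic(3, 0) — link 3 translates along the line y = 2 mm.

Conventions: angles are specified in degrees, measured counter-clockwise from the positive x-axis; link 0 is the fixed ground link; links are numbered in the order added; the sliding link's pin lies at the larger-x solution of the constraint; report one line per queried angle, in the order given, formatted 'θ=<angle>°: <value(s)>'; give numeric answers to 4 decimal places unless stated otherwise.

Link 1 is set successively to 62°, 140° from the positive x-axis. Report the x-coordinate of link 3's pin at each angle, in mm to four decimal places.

geometry: r = 28 mm, L = 195 mm, e = 2 mm
θ=62°: crank pin P = (r cos θ, r sin θ) = (13.145204, 24.722533)
θ=62°: h = r sin θ − e = 24.722533 − 2 = 22.722533
θ=62°: x = r cos θ + √(L² − h²) = 13.145204 + 193.671594 = 206.816798
θ=140°: crank pin P = (r cos θ, r sin θ) = (-21.449244, 17.998053)
θ=140°: h = r sin θ − e = 17.998053 − 2 = 15.998053
θ=140°: x = r cos θ + √(L² − h²) = -21.449244 + 194.342641 = 172.893397

θ=62°: 206.8168
θ=140°: 172.8934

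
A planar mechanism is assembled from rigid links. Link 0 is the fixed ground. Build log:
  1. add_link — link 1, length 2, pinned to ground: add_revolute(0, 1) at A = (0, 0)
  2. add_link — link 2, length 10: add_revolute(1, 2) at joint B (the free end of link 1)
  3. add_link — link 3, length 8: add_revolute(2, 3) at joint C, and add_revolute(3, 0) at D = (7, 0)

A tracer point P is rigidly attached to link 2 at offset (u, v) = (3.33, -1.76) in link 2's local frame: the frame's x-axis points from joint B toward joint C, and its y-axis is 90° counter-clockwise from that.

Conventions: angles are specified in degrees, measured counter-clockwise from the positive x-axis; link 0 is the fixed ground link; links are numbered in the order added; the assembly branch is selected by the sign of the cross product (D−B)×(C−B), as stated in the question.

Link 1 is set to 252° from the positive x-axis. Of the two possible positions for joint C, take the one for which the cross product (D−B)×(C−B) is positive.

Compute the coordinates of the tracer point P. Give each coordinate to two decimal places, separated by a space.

A=(0,0), D=(7.00,0)
B = A + 2.00·(cos252°, sin252°) = (-0.6180, -1.9021)
|BD| = 7.8519
circle(B,10.00) ∩ circle(D,8.00): a=6.2184, h=7.8315
  candidates: C₊=(3.5180,7.2025) cross=61.492; C₋=(7.3123,-7.9939) cross=-61.492
  branch + wants cross > 0 → take C=(3.5180,7.2025) (cross=61.492)
ex = (C−B)/|BC| = (0.4136,0.9105); ey = (-0.9105,0.4136)
P = B + 3.33·ex + -1.76·ey = (2.3617,0.4018)

2.36 0.40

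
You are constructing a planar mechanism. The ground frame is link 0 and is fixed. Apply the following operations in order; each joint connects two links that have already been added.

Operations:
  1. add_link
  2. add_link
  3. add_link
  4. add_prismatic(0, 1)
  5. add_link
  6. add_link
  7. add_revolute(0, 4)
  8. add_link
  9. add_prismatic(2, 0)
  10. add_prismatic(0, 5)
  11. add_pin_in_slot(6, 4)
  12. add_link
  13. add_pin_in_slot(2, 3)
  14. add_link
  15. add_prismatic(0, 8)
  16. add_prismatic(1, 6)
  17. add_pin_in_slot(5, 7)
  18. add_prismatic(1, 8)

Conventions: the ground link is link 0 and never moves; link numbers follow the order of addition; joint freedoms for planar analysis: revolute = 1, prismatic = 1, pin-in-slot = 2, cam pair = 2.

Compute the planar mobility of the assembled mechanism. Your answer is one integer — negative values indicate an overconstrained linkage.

ground; <1,0,0>
#1 <2,0,0>
#2 <3,0,0>
#3 <4,0,0>
P:0↔1 J1 <4,1,0>
#4 <5,1,0>
#5 <6,1,0>
R:0↔4 J1 <6,2,0>
#6 <7,2,0>
P:2↔0 J1 <7,3,0>
P:0↔5 J1 <7,4,0>
PS:6↔4 J2 <7,4,1>
#7 <8,4,1>
PS:2↔3 J2 <8,4,2>
#8 <9,4,2>
P:0↔8 J1 <9,5,2>
P:1↔6 J1 <9,6,2>
PS:5↔7 J2 <9,6,3>
P:1↔8 J1 <9,7,3>
3×8 − 2×7 − 1×3 = 7

M = 7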